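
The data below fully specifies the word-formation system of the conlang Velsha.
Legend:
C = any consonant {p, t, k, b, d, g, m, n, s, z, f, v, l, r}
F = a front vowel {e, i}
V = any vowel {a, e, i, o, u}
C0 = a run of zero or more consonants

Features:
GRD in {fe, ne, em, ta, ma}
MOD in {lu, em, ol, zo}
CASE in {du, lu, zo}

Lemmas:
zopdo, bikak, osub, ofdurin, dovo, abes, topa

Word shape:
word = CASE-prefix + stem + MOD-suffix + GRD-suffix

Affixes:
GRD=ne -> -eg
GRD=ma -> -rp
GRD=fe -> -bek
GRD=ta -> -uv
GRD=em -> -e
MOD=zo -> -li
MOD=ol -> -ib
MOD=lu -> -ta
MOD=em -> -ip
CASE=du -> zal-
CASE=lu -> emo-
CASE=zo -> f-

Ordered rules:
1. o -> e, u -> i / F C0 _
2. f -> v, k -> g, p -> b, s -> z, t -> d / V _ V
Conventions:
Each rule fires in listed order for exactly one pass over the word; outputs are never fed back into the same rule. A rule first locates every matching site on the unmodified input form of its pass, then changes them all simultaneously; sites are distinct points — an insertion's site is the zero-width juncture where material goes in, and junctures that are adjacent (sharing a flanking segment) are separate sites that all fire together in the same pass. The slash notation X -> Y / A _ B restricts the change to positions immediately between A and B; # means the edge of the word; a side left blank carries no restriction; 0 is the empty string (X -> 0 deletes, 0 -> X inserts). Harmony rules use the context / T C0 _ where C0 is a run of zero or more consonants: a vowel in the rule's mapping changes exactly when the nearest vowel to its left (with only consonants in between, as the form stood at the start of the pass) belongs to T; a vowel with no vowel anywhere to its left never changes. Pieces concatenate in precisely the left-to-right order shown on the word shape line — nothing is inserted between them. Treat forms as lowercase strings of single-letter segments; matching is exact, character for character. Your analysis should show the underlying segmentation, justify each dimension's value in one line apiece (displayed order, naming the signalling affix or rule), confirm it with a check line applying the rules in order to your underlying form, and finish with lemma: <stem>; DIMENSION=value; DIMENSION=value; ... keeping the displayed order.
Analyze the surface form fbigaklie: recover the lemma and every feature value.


underlying: f-bikak-li-e
GRD=em - signalled by the affix -e
MOD=zo - signalled by the affix -li
CASE=zo - signalled by the affix f-
check: fbikaklie -> fbikaklie -> fbigaklie
lemma: bikak; GRD=em; MOD=zo; CASE=zo


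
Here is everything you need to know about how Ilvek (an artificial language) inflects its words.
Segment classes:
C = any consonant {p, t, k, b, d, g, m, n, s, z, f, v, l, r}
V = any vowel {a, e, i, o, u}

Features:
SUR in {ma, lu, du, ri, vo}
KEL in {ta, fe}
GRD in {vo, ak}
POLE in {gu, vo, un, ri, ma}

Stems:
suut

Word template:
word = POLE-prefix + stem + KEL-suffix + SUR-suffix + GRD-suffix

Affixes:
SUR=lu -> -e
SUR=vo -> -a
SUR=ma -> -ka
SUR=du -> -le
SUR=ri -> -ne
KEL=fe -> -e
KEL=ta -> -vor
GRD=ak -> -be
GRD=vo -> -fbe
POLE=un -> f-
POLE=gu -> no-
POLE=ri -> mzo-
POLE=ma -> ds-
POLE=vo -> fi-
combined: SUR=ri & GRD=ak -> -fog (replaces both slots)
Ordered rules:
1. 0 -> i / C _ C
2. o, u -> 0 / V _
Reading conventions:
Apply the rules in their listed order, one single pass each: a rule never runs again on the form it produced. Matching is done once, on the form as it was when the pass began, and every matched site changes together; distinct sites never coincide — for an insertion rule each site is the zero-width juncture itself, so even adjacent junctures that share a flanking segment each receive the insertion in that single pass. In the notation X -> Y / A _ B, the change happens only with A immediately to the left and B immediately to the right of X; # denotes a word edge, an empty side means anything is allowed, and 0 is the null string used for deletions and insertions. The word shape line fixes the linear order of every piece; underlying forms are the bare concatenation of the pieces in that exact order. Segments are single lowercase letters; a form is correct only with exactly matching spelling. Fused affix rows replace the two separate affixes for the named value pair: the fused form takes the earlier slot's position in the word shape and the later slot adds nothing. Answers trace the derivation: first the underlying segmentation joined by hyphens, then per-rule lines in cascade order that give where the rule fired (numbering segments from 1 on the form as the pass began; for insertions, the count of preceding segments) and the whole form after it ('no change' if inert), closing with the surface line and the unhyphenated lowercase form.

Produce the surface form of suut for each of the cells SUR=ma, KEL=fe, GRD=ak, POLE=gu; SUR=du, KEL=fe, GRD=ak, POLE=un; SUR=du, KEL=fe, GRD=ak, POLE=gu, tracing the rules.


cell SUR=ma, KEL=fe, GRD=ak, POLE=gu:
underlying: no-suut-e-ka-be
1. 0 -> i / C _ C: no change
2. o, u -> 0 / V _: fires at position(s) 5: nosutekabe
surface: nosutekabe

cell SUR=du, KEL=fe, GRD=ak, POLE=un:
underlying: f-suut-e-le-be
1. 0 -> i / C _ C: inserts after position(s) 1: fisuutelebe
2. o, u -> 0 / V _: fires at position(s) 5: fisutelebe
surface: fisutelebe

cell SUR=du, KEL=fe, GRD=ak, POLE=gu:
underlying: no-suut-e-le-be
1. 0 -> i / C _ C: no change
2. o, u -> 0 / V _: fires at position(s) 5: nosutelebe
surface: nosutelebe


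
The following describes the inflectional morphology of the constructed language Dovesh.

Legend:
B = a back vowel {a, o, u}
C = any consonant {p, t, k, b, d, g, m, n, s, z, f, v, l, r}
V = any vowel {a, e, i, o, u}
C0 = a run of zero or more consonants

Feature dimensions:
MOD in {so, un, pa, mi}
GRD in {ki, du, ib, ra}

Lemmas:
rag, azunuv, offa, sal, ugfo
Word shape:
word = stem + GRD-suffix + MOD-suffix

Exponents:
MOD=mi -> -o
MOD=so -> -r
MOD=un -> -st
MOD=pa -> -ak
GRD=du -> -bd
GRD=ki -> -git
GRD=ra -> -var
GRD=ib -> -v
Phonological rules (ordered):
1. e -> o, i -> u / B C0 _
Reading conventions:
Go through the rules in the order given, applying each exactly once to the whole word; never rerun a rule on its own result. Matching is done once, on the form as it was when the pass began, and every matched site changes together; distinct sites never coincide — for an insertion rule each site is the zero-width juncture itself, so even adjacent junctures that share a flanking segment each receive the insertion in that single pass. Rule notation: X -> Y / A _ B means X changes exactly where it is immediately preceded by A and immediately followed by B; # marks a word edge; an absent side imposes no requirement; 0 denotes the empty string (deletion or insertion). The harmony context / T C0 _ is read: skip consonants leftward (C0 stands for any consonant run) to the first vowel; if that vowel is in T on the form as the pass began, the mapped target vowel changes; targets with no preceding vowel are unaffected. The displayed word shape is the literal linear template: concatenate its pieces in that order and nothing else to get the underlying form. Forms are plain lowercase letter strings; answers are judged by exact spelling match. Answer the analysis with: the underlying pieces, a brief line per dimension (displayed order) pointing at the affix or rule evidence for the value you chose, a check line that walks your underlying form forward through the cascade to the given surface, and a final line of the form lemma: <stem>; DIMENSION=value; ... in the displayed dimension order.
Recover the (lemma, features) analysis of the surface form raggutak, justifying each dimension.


underlying: rag-git-ak
MOD=pa - signalled by the affix -ak
GRD=ki - signalled by the affix -git
check: raggitak -> raggutak
lemma: rag; MOD=pa; GRD=ki


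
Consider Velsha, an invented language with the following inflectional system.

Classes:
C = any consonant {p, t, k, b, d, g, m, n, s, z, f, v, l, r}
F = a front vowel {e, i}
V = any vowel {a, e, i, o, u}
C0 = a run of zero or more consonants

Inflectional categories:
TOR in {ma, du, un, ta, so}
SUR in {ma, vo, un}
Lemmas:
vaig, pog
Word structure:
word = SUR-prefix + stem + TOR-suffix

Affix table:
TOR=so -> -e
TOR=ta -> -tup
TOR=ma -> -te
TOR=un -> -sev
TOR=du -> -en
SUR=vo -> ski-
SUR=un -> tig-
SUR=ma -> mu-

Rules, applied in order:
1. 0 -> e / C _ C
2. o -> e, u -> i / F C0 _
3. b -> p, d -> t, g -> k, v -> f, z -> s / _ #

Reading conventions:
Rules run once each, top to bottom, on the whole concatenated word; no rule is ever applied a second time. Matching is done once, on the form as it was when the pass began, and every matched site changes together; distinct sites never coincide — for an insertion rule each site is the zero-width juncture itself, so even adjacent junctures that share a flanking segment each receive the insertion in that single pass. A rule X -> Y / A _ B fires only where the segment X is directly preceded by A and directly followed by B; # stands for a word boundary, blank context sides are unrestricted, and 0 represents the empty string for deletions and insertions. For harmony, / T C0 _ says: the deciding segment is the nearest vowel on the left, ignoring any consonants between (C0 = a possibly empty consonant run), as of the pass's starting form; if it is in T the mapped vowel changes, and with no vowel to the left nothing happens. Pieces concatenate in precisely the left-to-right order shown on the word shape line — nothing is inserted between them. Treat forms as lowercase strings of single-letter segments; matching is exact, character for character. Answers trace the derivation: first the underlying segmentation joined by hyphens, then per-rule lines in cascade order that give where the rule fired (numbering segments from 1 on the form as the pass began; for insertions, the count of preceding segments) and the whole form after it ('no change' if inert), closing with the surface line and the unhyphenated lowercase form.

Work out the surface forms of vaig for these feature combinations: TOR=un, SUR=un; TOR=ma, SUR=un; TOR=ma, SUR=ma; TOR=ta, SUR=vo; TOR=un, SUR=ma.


cell TOR=un, SUR=un:
underlying: tig-vaig-sev
1. 0 -> e / C _ C: inserts after position(s) 3, 7: tigevaigesev
2. o -> e, u -> i / F C0 _: no change
3. b -> p, d -> t, g -> k, v -> f, z -> s / _ #: fires at position(s) 12: tigevaigesef
surface: tigevaigesef

cell TOR=ma, SUR=un:
underlying: tig-vaig-te
1. 0 -> e / C _ C: inserts after position(s) 3, 7: tigevaigete
2. o -> e, u -> i / F C0 _: no change
3. b -> p, d -> t, g -> k, v -> f, z -> s / _ #: no change
surface: tigevaigete

cell TOR=ma, SUR=ma:
underlying: mu-vaig-te
1. 0 -> e / C _ C: inserts after position(s) 6: muvaigete
2. o -> e, u -> i / F C0 _: no change
3. b -> p, d -> t, g -> k, v -> f, z -> s / _ #: no change
surface: muvaigete

cell TOR=ta, SUR=vo:
underlying: ski-vaig-tup
1. 0 -> e / C _ C: inserts after position(s) 1, 7: sekivaigetup
2. o -> e, u -> i / F C0 _: fires at position(s) 11: sekivaigetip
3. b -> p, d -> t, g -> k, v -> f, z -> s / _ #: no change
surface: sekivaigetip

cell TOR=un, SUR=ma:
underlying: mu-vaig-sev
1. 0 -> e / C _ C: inserts after position(s) 6: muvaigesev
2. o -> e, u -> i / F C0 _: no change
3. b -> p, d -> t, g -> k, v -> f, z -> s / _ #: fires at position(s) 10: muvaigesef
surface: muvaigesef


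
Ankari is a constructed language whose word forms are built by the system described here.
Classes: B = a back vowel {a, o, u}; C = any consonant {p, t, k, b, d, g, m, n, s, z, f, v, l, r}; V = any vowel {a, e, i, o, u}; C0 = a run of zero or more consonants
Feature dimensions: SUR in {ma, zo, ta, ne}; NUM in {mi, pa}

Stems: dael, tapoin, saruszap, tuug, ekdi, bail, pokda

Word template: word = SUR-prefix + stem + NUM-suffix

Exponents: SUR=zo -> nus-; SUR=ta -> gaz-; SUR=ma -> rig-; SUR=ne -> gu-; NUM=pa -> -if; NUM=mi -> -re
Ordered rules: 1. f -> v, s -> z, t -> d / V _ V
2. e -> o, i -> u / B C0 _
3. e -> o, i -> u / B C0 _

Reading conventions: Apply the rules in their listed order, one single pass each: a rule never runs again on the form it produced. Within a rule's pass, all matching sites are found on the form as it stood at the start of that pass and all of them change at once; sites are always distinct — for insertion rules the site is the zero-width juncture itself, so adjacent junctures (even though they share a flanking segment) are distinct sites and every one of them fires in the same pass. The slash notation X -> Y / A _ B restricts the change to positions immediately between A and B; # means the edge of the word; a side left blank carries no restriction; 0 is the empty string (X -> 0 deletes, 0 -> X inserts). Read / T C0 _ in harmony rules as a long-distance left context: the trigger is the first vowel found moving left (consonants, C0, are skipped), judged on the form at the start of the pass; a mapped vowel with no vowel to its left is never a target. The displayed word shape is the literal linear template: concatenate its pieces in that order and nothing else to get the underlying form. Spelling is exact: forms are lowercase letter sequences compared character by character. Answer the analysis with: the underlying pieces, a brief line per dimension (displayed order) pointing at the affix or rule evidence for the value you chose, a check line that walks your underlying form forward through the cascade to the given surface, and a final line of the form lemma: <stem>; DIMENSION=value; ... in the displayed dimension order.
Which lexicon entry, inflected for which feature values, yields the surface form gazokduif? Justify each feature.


underlying: gaz-ekdi-if
SUR=ta - signalled by the affix gaz-
NUM=pa - signalled by the affix -if
check: gazekdiif -> gazekdiif -> gazokdiif -> gazokduif
lemma: ekdi; SUR=ta; NUM=pa


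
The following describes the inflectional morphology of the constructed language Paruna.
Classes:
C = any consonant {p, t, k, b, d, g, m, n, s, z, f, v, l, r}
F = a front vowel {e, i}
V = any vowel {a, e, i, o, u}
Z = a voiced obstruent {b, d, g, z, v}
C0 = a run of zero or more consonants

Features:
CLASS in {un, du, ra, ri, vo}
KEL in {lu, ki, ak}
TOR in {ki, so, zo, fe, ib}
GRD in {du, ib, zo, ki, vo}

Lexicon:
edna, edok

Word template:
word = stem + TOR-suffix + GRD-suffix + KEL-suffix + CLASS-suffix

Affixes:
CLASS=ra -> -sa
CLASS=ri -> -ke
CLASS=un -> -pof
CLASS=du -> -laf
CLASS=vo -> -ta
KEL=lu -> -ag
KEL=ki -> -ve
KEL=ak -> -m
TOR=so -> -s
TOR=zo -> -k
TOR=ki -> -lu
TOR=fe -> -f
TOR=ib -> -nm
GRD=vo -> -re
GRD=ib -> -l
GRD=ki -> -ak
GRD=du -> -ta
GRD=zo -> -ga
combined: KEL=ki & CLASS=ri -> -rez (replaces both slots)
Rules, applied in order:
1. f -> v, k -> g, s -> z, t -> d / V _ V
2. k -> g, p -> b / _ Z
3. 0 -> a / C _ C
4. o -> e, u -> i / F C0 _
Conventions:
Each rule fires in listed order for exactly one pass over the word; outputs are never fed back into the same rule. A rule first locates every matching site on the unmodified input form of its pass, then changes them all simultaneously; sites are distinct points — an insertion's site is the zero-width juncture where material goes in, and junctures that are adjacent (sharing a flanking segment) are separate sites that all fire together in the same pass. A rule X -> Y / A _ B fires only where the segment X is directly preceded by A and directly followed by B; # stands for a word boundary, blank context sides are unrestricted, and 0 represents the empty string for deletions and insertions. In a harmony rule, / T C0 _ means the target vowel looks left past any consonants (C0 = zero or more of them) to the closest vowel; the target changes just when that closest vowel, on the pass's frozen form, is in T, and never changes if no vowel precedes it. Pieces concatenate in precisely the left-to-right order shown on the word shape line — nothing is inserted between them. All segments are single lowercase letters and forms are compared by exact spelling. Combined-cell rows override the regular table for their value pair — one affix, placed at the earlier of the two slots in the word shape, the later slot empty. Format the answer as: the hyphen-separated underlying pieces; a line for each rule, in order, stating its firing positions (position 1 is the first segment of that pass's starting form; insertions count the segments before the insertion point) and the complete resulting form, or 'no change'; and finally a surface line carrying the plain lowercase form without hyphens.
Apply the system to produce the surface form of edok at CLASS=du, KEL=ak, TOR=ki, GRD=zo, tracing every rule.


underlying: edok-lu-ga-m-laf
1. f -> v, k -> g, s -> z, t -> d / V _ V: no change
2. k -> g, p -> b / _ Z: no change
3. 0 -> a / C _ C: inserts after position(s) 4, 9: edokalugamalaf
4. o -> e, u -> i / F C0 _: fires at position(s) 3: edekalugamalaf
surface: edekalugamalaf


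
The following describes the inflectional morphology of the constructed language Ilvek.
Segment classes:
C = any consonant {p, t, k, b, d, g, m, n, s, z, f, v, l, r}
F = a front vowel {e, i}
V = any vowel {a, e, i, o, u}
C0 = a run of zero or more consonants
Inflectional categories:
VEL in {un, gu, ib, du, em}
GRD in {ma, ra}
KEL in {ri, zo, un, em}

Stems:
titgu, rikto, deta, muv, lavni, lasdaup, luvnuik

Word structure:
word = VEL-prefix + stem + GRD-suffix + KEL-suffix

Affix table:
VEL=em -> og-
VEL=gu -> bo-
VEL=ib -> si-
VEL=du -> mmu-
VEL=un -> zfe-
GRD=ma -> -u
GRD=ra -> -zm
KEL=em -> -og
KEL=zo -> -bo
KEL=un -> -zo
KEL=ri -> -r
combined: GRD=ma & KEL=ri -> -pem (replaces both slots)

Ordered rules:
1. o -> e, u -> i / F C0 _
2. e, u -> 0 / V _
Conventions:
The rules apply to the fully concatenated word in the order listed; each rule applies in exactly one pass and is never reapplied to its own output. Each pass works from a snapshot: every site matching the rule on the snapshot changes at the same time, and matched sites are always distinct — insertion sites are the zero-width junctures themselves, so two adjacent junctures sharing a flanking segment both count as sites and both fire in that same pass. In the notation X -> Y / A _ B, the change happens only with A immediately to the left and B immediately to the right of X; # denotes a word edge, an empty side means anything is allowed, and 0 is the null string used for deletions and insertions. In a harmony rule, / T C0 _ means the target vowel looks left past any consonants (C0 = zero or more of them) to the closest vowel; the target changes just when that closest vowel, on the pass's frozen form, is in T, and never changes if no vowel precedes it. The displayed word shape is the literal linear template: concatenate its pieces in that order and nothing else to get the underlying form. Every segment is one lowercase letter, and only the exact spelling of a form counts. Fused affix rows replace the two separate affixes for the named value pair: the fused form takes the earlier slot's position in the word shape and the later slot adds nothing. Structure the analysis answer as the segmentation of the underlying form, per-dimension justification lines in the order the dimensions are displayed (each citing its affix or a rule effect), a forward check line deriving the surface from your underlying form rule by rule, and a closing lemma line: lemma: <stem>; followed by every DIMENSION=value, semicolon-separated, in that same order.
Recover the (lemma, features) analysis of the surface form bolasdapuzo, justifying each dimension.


underlying: bo-lasdaup-u-zo
VEL=gu - signalled by the affix bo-
GRD=ma - signalled by the affix -u
KEL=un - signalled by the affix -zo
check: bolasdaupuzo -> bolasdaupuzo -> bolasdapuzo
lemma: lasdaup; VEL=gu; GRD=ma; KEL=un


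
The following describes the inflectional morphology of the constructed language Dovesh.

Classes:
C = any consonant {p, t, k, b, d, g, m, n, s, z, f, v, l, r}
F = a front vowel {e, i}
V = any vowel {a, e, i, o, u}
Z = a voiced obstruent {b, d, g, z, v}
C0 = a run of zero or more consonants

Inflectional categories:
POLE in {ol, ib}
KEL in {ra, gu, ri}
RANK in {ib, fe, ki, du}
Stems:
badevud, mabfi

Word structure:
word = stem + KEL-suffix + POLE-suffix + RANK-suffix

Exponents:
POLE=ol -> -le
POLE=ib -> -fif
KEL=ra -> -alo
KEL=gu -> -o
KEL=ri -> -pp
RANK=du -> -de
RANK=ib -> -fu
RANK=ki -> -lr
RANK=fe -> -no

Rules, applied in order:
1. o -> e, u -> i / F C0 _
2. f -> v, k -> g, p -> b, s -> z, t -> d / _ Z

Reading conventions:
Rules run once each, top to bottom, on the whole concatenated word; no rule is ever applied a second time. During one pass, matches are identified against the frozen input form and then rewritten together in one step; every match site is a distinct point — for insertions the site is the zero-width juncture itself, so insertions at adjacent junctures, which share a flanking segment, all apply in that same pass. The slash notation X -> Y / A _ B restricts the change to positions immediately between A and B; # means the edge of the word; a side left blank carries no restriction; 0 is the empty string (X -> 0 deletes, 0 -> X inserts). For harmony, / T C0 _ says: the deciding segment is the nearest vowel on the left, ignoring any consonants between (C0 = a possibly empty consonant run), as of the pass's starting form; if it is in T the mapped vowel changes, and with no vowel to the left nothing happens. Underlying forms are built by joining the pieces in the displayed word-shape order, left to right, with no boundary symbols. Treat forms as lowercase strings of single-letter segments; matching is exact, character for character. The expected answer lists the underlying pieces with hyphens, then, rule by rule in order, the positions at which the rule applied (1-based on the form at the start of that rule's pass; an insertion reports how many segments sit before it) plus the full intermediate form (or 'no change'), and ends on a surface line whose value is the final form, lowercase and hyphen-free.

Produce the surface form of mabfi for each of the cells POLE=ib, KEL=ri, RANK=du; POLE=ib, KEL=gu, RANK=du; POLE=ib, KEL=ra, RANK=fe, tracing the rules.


cell POLE=ib, KEL=ri, RANK=du:
underlying: mabfi-pp-fif-de
1. o -> e, u -> i / F C0 _: no change
2. f -> v, k -> g, p -> b, s -> z, t -> d / _ Z: fires at position(s) 10: mabfippfivde
surface: mabfippfivde

cell POLE=ib, KEL=gu, RANK=du:
underlying: mabfi-o-fif-de
1. o -> e, u -> i / F C0 _: fires at position(s) 6: mabfiefifde
2. f -> v, k -> g, p -> b, s -> z, t -> d / _ Z: fires at position(s) 9: mabfiefivde
surface: mabfiefivde

cell POLE=ib, KEL=ra, RANK=fe:
underlying: mabfi-alo-fif-no
1. o -> e, u -> i / F C0 _: fires at position(s) 13: mabfialofifne
2. f -> v, k -> g, p -> b, s -> z, t -> d / _ Z: no change
surface: mabfialofifne


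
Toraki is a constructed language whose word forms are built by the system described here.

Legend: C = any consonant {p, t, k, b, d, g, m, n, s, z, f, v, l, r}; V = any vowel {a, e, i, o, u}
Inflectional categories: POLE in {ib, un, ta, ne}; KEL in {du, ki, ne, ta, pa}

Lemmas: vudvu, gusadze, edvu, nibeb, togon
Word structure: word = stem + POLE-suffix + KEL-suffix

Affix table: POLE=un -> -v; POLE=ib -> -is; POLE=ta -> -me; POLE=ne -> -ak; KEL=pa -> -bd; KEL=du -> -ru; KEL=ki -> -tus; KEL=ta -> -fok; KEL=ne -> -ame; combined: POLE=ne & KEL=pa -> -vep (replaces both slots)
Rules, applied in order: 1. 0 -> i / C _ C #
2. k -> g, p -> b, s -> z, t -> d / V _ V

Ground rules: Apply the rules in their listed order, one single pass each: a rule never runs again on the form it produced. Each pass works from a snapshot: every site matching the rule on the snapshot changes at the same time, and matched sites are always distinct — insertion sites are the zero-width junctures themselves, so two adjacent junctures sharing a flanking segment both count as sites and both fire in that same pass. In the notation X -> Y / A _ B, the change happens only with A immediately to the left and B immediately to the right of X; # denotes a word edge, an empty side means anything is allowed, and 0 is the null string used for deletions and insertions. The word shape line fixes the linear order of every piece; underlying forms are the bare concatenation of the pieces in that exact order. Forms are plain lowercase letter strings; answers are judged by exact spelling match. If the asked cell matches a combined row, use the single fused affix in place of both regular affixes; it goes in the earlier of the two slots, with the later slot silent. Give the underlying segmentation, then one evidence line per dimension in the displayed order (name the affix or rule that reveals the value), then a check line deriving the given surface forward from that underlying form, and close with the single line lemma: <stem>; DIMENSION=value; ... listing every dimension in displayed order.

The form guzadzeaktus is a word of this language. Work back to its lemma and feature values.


underlying: gusadze-ak-tus
POLE=ne - signalled by the affix -ak
KEL=ki - signalled by the affix -tus
check: gusadzeaktus -> gusadzeaktus -> guzadzeaktus
lemma: gusadze; POLE=ne; KEL=ki


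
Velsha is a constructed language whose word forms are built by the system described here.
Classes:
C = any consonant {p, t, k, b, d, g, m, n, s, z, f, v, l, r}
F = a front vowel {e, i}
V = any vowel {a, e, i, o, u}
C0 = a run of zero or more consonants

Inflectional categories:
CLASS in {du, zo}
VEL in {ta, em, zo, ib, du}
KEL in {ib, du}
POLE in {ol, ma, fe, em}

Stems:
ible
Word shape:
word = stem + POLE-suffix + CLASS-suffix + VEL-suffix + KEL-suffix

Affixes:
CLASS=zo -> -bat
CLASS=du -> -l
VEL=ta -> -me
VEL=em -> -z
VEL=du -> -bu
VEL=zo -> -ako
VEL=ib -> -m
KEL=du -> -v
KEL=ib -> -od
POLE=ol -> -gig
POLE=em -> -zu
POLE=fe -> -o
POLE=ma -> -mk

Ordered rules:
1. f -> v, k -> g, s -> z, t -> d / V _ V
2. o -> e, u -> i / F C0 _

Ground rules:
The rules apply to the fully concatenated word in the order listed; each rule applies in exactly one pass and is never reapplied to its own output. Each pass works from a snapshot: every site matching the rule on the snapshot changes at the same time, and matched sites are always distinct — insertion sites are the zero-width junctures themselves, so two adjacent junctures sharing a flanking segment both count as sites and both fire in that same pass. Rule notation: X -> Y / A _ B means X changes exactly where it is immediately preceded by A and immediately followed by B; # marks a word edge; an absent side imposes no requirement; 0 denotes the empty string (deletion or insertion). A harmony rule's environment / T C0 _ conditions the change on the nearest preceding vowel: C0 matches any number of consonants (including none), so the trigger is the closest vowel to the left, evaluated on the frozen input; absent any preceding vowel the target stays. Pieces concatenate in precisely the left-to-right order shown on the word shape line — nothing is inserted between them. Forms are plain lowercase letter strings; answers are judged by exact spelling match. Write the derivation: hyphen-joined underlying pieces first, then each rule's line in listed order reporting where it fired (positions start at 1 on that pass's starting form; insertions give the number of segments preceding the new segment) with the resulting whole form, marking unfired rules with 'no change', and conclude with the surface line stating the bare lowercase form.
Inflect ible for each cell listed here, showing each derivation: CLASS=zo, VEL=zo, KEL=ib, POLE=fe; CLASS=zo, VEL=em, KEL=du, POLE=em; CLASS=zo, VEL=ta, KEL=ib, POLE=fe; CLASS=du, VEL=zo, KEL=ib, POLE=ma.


cell CLASS=zo, VEL=zo, KEL=ib, POLE=fe:
underlying: ible-o-bat-ako-od
1. f -> v, k -> g, s -> z, t -> d / V _ V: fires at position(s) 8, 10: ibleobadagood
2. o -> e, u -> i / F C0 _: fires at position(s) 5: ibleebadagood
surface: ibleebadagood

cell CLASS=zo, VEL=em, KEL=du, POLE=em:
underlying: ible-zu-bat-z-v
1. f -> v, k -> g, s -> z, t -> d / V _ V: no change
2. o -> e, u -> i / F C0 _: fires at position(s) 6: iblezibatzv
surface: iblezibatzv

cell CLASS=zo, VEL=ta, KEL=ib, POLE=fe:
underlying: ible-o-bat-me-od
1. f -> v, k -> g, s -> z, t -> d / V _ V: no change
2. o -> e, u -> i / F C0 _: fires at position(s) 5, 11: ibleebatmeed
surface: ibleebatmeed

cell CLASS=du, VEL=zo, KEL=ib, POLE=ma:
underlying: ible-mk-l-ako-od
1. f -> v, k -> g, s -> z, t -> d / V _ V: fires at position(s) 9: iblemklagood
2. o -> e, u -> i / F C0 _: no change
surface: iblemklagood


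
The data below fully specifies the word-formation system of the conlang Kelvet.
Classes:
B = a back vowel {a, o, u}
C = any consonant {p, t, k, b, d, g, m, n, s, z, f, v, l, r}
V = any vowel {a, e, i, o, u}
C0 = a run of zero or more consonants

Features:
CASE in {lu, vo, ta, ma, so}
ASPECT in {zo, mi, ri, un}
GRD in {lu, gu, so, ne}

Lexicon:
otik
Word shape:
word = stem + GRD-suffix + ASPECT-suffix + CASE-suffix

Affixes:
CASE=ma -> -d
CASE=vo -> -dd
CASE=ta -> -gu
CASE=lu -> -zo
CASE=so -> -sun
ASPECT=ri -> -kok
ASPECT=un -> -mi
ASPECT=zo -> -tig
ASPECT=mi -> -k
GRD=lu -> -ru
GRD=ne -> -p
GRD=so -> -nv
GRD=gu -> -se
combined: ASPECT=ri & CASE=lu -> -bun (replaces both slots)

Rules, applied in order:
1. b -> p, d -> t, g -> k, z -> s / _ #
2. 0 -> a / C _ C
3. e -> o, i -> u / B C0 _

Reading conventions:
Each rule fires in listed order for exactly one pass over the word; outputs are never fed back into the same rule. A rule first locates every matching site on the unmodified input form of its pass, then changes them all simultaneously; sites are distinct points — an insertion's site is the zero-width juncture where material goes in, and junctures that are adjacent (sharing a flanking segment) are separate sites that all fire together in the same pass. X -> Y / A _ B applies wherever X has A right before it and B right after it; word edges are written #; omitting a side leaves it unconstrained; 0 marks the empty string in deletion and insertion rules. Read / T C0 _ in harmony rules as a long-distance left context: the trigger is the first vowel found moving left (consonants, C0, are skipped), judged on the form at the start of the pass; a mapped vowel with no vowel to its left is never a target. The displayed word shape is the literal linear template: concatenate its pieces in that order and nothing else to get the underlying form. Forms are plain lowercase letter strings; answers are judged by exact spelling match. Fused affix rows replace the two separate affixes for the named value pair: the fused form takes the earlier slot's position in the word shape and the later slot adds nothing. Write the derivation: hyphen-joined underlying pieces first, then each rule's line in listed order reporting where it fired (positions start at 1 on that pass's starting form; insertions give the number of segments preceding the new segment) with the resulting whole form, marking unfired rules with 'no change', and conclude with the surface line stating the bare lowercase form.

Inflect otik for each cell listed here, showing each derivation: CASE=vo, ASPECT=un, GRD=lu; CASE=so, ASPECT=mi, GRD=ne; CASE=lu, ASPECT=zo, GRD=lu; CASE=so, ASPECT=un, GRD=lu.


cell CASE=vo, ASPECT=un, GRD=lu:
underlying: otik-ru-mi-dd
1. b -> p, d -> t, g -> k, z -> s / _ #: fires at position(s) 10: otikrumidt
2. 0 -> a / C _ C: inserts after position(s) 4, 9: otikarumidat
3. e -> o, i -> u / B C0 _: fires at position(s) 3, 9: otukarumudat
surface: otukarumudat

cell CASE=so, ASPECT=mi, GRD=ne:
underlying: otik-p-k-sun
1. b -> p, d -> t, g -> k, z -> s / _ #: no change
2. 0 -> a / C _ C: inserts after position(s) 4, 5, 6: otikapakasun
3. e -> o, i -> u / B C0 _: fires at position(s) 3: otukapakasun
surface: otukapakasun

cell CASE=lu, ASPECT=zo, GRD=lu:
underlying: otik-ru-tig-zo
1. b -> p, d -> t, g -> k, z -> s / _ #: no change
2. 0 -> a / C _ C: inserts after position(s) 4, 9: otikarutigazo
3. e -> o, i -> u / B C0 _: fires at position(s) 3, 9: otukarutugazo
surface: otukarutugazo

cell CASE=so, ASPECT=un, GRD=lu:
underlying: otik-ru-mi-sun
1. b -> p, d -> t, g -> k, z -> s / _ #: no change
2. 0 -> a / C _ C: inserts after position(s) 4: otikarumisun
3. e -> o, i -> u / B C0 _: fires at position(s) 3, 9: otukarumusun
surface: otukarumusun


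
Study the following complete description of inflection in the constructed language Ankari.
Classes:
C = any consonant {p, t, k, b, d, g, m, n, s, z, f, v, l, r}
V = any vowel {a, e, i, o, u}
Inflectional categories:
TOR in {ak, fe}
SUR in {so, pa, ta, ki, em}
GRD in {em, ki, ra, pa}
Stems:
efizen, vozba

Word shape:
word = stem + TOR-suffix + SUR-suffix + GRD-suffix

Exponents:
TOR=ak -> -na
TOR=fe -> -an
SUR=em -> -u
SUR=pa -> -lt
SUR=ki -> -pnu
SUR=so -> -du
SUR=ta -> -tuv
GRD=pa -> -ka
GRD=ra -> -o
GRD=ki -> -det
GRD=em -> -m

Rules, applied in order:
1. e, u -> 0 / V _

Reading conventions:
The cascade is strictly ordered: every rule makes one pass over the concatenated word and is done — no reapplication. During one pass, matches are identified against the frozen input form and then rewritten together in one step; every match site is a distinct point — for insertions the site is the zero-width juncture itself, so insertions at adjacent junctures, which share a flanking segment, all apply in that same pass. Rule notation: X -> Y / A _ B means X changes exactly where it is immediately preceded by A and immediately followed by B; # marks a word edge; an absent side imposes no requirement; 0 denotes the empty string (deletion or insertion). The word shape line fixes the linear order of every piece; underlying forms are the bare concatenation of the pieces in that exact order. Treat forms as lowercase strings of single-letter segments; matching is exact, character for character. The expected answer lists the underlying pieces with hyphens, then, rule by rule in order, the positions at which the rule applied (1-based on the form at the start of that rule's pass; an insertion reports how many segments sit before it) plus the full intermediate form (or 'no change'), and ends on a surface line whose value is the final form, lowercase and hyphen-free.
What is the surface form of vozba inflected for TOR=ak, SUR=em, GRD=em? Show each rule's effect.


underlying: vozba-na-u-m
1. e, u -> 0 / V _: fires at position(s) 8: vozbanam
surface: vozbanam


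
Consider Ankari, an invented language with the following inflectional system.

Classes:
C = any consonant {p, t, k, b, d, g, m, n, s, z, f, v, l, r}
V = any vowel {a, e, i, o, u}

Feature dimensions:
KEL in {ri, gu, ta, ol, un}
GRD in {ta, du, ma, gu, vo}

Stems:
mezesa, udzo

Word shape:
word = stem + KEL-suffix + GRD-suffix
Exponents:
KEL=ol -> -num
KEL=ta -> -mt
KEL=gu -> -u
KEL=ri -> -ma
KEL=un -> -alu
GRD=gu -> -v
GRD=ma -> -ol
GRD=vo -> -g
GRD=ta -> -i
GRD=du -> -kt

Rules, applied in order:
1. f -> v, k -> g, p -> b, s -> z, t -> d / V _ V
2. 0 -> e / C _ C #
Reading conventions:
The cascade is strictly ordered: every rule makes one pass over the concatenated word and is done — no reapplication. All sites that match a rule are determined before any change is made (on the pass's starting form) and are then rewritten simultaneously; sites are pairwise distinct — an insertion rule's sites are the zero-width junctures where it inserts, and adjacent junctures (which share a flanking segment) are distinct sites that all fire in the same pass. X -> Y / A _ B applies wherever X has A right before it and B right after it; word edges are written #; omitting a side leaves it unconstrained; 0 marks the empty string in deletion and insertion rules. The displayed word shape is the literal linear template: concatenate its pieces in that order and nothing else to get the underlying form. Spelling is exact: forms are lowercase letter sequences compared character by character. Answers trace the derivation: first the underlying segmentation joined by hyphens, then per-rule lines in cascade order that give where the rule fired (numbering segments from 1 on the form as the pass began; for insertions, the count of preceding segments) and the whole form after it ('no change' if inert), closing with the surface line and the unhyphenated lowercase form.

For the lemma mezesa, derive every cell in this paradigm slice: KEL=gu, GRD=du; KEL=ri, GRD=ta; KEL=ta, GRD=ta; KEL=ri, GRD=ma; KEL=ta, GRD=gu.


cell KEL=gu, GRD=du:
underlying: mezesa-u-kt
1. f -> v, k -> g, p -> b, s -> z, t -> d / V _ V: fires at position(s) 5: mezezaukt
2. 0 -> e / C _ C #: inserts after position(s) 8: mezezauket
surface: mezezauket

cell KEL=ri, GRD=ta:
underlying: mezesa-ma-i
1. f -> v, k -> g, p -> b, s -> z, t -> d / V _ V: fires at position(s) 5: mezezamai
2. 0 -> e / C _ C #: no change
surface: mezezamai

cell KEL=ta, GRD=ta:
underlying: mezesa-mt-i
1. f -> v, k -> g, p -> b, s -> z, t -> d / V _ V: fires at position(s) 5: mezezamti
2. 0 -> e / C _ C #: no change
surface: mezezamti

cell KEL=ri, GRD=ma:
underlying: mezesa-ma-ol
1. f -> v, k -> g, p -> b, s -> z, t -> d / V _ V: fires at position(s) 5: mezezamaol
2. 0 -> e / C _ C #: no change
surface: mezezamaol

cell KEL=ta, GRD=gu:
underlying: mezesa-mt-v
1. f -> v, k -> g, p -> b, s -> z, t -> d / V _ V: fires at position(s) 5: mezezamtv
2. 0 -> e / C _ C #: inserts after position(s) 8: mezezamtev
surface: mezezamtev


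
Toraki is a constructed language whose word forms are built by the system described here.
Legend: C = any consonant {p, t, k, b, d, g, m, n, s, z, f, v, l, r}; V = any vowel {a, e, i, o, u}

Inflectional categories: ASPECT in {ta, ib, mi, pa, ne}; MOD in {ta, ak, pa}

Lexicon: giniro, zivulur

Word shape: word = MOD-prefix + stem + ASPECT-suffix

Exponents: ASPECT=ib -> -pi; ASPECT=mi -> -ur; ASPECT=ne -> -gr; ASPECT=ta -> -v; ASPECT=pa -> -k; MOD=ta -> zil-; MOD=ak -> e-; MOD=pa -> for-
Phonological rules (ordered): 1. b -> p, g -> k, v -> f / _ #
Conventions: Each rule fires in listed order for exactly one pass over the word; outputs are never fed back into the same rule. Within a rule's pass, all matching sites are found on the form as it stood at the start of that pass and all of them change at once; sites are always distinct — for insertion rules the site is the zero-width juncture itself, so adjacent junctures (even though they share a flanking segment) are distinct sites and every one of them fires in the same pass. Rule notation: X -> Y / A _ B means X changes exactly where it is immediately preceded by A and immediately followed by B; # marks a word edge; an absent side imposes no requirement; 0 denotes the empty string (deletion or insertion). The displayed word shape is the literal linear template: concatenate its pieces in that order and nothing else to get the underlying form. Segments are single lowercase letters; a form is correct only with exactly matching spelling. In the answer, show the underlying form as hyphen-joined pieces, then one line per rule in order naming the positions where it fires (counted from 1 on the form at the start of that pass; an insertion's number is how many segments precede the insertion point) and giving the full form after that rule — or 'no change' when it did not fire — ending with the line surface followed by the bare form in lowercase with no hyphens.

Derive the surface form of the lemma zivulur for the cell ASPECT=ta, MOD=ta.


underlying: zil-zivulur-v
1. b -> p, g -> k, v -> f / _ #: fires at position(s) 11: zilzivulurf
surface: zilzivulurf


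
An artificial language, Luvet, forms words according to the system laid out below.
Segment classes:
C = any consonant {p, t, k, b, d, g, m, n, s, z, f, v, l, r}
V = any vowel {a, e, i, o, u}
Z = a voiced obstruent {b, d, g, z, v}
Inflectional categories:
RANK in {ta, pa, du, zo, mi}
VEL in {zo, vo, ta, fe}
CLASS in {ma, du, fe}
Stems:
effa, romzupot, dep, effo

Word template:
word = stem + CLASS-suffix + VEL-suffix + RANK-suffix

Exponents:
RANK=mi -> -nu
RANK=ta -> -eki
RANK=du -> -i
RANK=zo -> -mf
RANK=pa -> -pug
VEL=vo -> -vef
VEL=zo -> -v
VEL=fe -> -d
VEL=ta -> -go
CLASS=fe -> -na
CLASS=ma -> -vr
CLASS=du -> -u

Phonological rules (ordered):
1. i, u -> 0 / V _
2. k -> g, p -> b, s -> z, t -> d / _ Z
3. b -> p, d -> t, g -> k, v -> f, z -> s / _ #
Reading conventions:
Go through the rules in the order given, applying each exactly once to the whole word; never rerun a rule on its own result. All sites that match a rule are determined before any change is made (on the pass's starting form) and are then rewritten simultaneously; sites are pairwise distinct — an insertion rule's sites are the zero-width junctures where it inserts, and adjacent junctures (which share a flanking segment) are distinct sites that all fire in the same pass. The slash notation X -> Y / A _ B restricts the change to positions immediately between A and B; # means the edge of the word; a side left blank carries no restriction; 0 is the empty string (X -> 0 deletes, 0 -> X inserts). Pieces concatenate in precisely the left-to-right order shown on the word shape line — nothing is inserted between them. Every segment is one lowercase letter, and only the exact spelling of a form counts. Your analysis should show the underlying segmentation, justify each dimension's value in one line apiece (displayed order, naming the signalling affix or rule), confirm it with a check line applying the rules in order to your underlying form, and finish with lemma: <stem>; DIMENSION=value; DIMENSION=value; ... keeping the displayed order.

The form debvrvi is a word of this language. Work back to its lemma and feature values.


underlying: dep-vr-v-i
RANK=du - signalled by the affix -i
VEL=zo - signalled by the affix -v
CLASS=ma - signalled by the affix -vr
check: depvrvi -> depvrvi -> debvrvi -> debvrvi
lemma: dep; RANK=du; VEL=zo; CLASS=ma
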